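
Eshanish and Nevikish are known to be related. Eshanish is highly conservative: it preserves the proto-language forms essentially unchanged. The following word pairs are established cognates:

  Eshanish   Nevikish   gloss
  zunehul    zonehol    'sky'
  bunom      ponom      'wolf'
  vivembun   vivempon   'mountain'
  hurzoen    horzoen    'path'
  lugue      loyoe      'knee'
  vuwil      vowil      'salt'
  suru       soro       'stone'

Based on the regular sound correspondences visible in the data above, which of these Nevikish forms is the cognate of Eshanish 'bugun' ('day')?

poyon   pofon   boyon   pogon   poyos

bunom ~ ponom — Eshanish b corresponds to Nevikish p word-initially before a back vowel.
zunehul ~ zonehol, lugue ~ loyoe — Eshanish u corresponds to Nevikish o after a consonant, before a consonant other than r, m, n, p, b, f, v.
lugue ~ loyoe — Eshanish g corresponds to Nevikish y between vowels (before a back vowel).
zunehul ~ zonehol, bunom ~ ponom — Eshanish u corresponds to Nevikish o after a consonant, before a nasal.
Applying these to Eshanish 'bugun':
  bugun → pugun   (b→p word-initially before a back vowel)
  pugun → pogun   (u→o after a consonant, before a consonant other than r, m, n, p, b, f, v)
  pogun → poyun   (g→y between vowels (before a back vowel))
  poyun → poyon   (u→o after a consonant, before a nasal)
So the Nevikish cognate is 'poyon'.

poyon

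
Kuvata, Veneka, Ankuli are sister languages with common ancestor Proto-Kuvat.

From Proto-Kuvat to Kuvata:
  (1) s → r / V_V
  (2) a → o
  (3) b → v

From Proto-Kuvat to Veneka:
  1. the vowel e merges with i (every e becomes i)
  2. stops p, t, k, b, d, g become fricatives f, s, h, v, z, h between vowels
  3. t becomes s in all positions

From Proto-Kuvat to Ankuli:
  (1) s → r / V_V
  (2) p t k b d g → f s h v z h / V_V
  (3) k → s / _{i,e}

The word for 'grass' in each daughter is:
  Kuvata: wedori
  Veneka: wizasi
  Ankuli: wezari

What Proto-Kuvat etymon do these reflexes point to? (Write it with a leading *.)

*wedasi

Position 5: Kuvata has r, Veneka has s, Ankuli has r. Taking the neighbouring segments as reconstructed: Kuvata r could go back to *s or *r; Veneka s could go back to *t or *s; Ankuli r could go back to *s or *r — the one source consistent with every daughter is *s.
Position 2: Kuvata has e, Veneka has i, Ankuli has e. Kuvata preserves e here (none of its changes turn any other segment into e), so the proto-segment is *e.
This points to *wedasi. Verify forward in each daughter:
Kuvata: *wedasi
  wedasi → wedari   [rhotacism]
  wedari → wedori   [vowel merger]
  wedori (rule 3 does not apply)
  giving Kuvata wedori.
Veneka: *wedasi > widasi > wizasi  (by vowel merger, intervocalic lenition)
Ankuli: *wedasi
  wedasi → wedari   [rhotacism]
  wedari → wezari   [intervocalic lenition]
  wezari (rule 3 does not apply)
  giving Ankuli wezari.
Only *wedasi yields all of Kuvata wedori, Veneka wizasi, Ankuli wezari.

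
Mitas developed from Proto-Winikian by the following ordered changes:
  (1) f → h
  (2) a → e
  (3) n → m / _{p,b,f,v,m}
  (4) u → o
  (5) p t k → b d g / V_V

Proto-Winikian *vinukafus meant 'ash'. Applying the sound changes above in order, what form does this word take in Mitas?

vinogehos

Mitas: start from *vinukafus.
  rule 1 (unconditioned shift): vinukafus → vinukahus
  rule 2 (vowel merger): vinukahus → vinukehus
  rule 3: no change — vinukehus
  rule 4 (vowel merger): vinukehus → vinokehos
  rule 5 (intervocalic voicing): vinokehos → vinogehos
  ⇒ Mitas vinogehos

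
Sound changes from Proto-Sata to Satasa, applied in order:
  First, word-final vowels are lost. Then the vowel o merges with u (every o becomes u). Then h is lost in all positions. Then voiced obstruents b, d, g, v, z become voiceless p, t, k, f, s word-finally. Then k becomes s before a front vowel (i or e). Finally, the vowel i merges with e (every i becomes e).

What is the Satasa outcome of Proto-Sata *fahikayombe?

faekayump

Satasa: start from *fahikayombe.
  rule 1 (apocope): fahikayombe → fahikayomb
  rule 2 (vowel merger): fahikayomb → fahikayumb
  rule 3 (h-loss): fahikayumb → faikayumb
  rule 4 (final devoicing): faikayumb → faikayump
  rule 5: no change — faikayump
  rule 6 (vowel merger): faikayump → faekayump
  ⇒ Satasa faekayump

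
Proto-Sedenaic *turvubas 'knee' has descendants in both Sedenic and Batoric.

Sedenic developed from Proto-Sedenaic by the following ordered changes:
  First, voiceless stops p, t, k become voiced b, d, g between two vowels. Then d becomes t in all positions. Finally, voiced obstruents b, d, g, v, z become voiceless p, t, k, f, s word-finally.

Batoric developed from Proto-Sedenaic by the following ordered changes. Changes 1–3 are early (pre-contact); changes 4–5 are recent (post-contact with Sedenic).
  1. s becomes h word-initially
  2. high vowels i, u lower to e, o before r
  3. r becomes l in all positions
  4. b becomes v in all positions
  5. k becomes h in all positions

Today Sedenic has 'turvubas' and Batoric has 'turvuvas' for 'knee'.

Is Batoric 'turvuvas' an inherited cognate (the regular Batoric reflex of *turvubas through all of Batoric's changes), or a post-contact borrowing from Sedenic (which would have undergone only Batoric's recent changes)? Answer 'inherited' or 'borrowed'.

If inherited, *turvubas would pass through all of Batoric's changes:
Batoric: *turvubas > torvubas > tolvubas > tolvuvas  (by pre-rhotic lowering, unconditioned shift, unconditioned shift)
If borrowed from Sedenic 'turvubas' after the early changes, it would undergo only the recent ones:
  rule 4 (unconditioned shift): turvubas → turvuvas
  rule 5 (unconditioned shift): no change (turvuvas)
  ⇒ as a loan: turvuvas
Batoric 'turvuvas' matches the loan outcome 'turvuvas', not the inherited 'tolvuvas' — it skipped the early Batoric changes, so it was borrowed from Sedenic.

borrowed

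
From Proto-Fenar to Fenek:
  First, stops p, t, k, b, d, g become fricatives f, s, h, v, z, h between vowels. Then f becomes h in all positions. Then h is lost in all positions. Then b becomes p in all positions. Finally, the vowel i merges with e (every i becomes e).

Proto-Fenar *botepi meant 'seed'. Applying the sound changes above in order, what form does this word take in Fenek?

posee

Fenek: *botepi
  botepi → bosefi   [intervocalic lenition]
  bosefi → bosehi   [unconditioned shift]
  bosehi → bosei   [h-loss]
  bosei → posei   [unconditioned shift]
  posei → posee   [vowel merger]
  giving Fenek posee.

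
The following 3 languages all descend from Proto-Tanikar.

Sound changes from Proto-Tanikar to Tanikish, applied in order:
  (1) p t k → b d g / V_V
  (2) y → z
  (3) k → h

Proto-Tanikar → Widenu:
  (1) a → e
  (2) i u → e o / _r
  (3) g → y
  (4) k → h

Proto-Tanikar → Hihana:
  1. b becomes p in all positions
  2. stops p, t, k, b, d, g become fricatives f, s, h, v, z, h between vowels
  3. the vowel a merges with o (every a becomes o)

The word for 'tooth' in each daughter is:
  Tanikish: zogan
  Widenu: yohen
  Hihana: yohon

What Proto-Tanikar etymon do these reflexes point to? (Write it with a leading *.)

Position 3: Tanikish has g, Widenu has h, Hihana has h. Taking the neighbouring segments as reconstructed: Tanikish g could go back to *k or *g; Widenu h could go back to *k or *h; Hihana h could go back to *k or *g or *h — the one source consistent with every daughter is *k.
Position 4: Tanikish has a, Widenu has e, Hihana has o. Tanikish preserves a here (none of its changes turn any other segment into a), so the proto-segment is *a.
Position 1: Tanikish has z, Widenu has y, Hihana has y. Hihana preserves y here (none of its changes turn any other segment into y), so the proto-segment is *y.
This points to *yokan. Verify forward in each daughter:
Tanikish: *yokan > yogan > zogan  (by intervocalic voicing, unconditioned shift)
Widenu: *yokan
  yokan → yoken   [vowel merger]
  yoken (rule 2 does not apply)
  yoken (rule 3 does not apply)
  yoken → yohen   [unconditioned shift]
  giving Widenu yohen.
Hihana: *yokan
  yokan (rule 1 does not apply)
  yokan → yohan   [intervocalic lenition]
  yohan → yohon   [vowel merger]
  giving Hihana yohon.
Only *yokan yields all of Tanikish zogan, Widenu yohen, Hihana yohon.

*yokan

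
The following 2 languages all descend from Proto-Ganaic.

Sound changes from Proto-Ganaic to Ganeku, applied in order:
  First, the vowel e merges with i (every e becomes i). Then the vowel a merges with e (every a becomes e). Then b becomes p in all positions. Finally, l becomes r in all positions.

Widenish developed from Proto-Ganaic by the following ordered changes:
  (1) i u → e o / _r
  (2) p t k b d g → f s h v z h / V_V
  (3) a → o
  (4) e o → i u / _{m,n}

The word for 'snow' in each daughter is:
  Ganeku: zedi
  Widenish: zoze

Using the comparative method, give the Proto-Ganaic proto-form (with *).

Position 3: Ganeku has d, Widenish has z. Ganeku preserves d here (none of its changes turn any other segment into d), so the proto-segment is *d.
Position 4: Ganeku has i, Widenish has e. Taking the neighbouring segments as reconstructed: Ganeku i could go back to *e or *i; Widenish e can only go back to *e — the one source consistent with every daughter is *e.
Position 2: Ganeku has e, Widenish has o. In Ganeku, e can only continue *a, so the proto-segment is *a.
Continuing position by position gives *zade; check it forward:
Ganeku: start from *zade.
  rule 1 (vowel merger): zade → zadi
  rule 2 (vowel merger): zadi → zedi
  rule 3: no change — zedi
  rule 4: no change — zedi
  ⇒ Ganeku zedi
Widenish: *zade
  zade (rule 1 does not apply)
  zade → zaze   [intervocalic lenition]
  zaze → zoze   [vowel merger]
  zoze (rule 4 does not apply)
  giving Widenish zoze.
Only *zade yields all of Ganeku zedi, Widenish zoze.

*zade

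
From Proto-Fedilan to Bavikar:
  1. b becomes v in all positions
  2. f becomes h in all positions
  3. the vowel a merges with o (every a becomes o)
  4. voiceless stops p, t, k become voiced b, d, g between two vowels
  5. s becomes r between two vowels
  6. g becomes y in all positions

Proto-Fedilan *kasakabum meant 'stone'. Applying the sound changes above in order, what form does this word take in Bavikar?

koroyovum

Bavikar: *kasakabum > kasakavum > kosokovum > kosogovum > korogovum > koroyovum  (by unconditioned shift, vowel merger, intervocalic voicing, rhotacism, unconditioned shift)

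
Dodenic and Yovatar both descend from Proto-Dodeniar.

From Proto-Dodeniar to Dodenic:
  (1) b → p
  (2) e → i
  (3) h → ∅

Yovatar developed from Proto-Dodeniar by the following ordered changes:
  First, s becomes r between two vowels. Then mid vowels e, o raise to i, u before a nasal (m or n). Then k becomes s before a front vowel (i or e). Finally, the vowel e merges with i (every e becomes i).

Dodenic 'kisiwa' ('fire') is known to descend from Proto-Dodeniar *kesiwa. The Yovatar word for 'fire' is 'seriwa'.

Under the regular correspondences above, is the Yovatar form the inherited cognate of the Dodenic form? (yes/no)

no

Derive the expected Yovatar reflex of *kesiwa:
Yovatar: *kesiwa > keriwa > seriwa > siriwa  (by rhotacism, palatalisation, vowel merger)
The regular Yovatar reflex would be 'siriwa', but the attested form is 'seriwa'. The correspondence is irregular, so they are not cognates (the Yovatar form has a different source).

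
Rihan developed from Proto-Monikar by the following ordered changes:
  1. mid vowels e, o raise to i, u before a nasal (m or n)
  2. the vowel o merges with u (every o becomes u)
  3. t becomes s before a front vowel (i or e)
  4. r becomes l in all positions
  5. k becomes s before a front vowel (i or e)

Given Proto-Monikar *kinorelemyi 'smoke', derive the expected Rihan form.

sinulelimyi

Rihan: start from *kinorelemyi.
  rule 1 (pre-nasal raising): kinorelemyi → kinorelimyi
  rule 2 (vowel merger): kinorelimyi → kinurelimyi
  rule 3: no change — kinurelimyi
  rule 4 (unconditioned shift): kinurelimyi → kinulelimyi
  rule 5 (palatalisation): kinulelimyi → sinulelimyi
  ⇒ Rihan sinulelimyi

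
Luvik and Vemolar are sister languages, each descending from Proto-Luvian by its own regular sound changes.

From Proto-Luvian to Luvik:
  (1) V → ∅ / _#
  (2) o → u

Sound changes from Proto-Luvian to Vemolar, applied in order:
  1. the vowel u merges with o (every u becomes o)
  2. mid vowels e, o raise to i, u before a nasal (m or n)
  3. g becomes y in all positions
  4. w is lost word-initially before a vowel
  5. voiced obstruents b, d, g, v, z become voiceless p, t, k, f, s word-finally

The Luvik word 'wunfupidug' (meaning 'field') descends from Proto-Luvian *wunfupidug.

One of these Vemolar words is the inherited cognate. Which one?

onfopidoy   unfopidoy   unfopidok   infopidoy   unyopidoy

Vemolar: *wunfupidug > wonfopidog > wunfopidog > wunfopidoy > unfopidoy  (by vowel merger, pre-nasal raising, unconditioned shift, glide loss)
The other candidates each miss or misapply at least one Vemolar change.

unfopidoy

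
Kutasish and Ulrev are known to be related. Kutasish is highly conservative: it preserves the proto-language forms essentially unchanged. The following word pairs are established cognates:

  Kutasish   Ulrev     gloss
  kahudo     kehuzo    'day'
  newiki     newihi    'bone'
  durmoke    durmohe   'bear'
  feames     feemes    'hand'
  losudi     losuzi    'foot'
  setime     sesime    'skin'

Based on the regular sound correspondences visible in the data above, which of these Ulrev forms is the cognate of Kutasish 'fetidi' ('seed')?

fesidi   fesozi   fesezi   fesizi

setime ~ sesime — Kutasish t corresponds to Ulrev s between vowels (before a front vowel).
losudi ~ losuzi — Kutasish d corresponds to Ulrev z between vowels (before a front vowel).
Applying these to Kutasish 'fetidi':
  fetidi → fesidi   (t→s between vowels (before a front vowel))
  fesidi → fesizi   (d→z between vowels (before a front vowel))
So the Ulrev cognate is 'fesizi'.

fesizi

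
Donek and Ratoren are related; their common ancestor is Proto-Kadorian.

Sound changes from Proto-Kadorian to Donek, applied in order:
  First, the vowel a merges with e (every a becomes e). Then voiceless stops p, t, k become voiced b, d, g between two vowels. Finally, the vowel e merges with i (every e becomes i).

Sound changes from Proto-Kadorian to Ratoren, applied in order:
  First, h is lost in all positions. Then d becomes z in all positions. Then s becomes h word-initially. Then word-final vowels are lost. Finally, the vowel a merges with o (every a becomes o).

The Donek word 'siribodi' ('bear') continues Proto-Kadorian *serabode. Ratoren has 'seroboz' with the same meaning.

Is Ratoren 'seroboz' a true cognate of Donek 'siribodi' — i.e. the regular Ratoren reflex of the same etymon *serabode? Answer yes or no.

no

Derive the expected Ratoren reflex of *serabode:
Ratoren: *serabode
  serabode (rule 1 does not apply)
  serabode → seraboze   [unconditioned shift]
  seraboze → heraboze   [debuccalisation]
  heraboze → heraboz   [apocope]
  heraboz → heroboz   [vowel merger]
  giving Ratoren heroboz.
The regular Ratoren reflex would be 'heroboz', but the attested form is 'seroboz'. The correspondence is irregular, so they are not cognates (the Ratoren form has a different source).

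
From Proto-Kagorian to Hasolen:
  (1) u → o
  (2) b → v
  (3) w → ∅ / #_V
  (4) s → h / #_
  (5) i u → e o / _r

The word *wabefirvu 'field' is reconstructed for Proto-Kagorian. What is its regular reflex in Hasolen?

avefervo

Hasolen: start from *wabefirvu.
  rule 1 (vowel merger): wabefirvu → wabefirvo
  rule 2 (unconditioned shift): wabefirvo → wavefirvo
  rule 3 (glide loss): wavefirvo → avefirvo
  rule 4: no change — avefirvo
  rule 5 (pre-rhotic lowering): avefirvo → avefervo
  ⇒ Hasolen avefervo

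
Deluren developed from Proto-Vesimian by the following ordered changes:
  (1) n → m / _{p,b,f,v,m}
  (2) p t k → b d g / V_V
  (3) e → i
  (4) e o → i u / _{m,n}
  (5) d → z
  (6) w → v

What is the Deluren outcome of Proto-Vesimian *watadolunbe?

vazazolumbi

Deluren: *watadolunbe > watadolumbe > wadadolumbe > wadadolumbi > wazazolumbi > vazazolumbi  (by nasal place assimilation, intervocalic voicing, vowel merger, unconditioned shift, unconditioned shift)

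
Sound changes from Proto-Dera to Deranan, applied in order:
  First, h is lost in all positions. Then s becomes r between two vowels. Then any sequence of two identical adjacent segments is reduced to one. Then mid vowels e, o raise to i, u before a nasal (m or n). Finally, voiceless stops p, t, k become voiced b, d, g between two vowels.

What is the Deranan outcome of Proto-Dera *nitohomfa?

nidumfa

Deranan: start from *nitohomfa.
  rule 1 (h-loss): nitohomfa → nitoomfa
  rule 2: no change — nitoomfa
  rule 3 (degemination): nitoomfa → nitomfa
  rule 4 (pre-nasal raising): nitomfa → nitumfa
  rule 5 (intervocalic voicing): nitumfa → nidumfa
  ⇒ Deranan nidumfa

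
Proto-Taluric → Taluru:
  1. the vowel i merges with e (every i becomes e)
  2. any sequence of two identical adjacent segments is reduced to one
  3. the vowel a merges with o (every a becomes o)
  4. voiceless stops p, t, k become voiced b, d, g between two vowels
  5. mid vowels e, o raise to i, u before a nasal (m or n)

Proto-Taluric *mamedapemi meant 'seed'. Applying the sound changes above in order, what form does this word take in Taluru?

Taluru: *mamedapemi
  mamedapemi → mamedapeme   [vowel merger]
  mamedapeme (rule 2 does not apply)
  mamedapeme → momedopeme   [vowel merger]
  momedopeme → momedobeme   [intervocalic voicing]
  momedobeme → mumedobime   [pre-nasal raising]
  giving Taluru mumedobime.

mumedobime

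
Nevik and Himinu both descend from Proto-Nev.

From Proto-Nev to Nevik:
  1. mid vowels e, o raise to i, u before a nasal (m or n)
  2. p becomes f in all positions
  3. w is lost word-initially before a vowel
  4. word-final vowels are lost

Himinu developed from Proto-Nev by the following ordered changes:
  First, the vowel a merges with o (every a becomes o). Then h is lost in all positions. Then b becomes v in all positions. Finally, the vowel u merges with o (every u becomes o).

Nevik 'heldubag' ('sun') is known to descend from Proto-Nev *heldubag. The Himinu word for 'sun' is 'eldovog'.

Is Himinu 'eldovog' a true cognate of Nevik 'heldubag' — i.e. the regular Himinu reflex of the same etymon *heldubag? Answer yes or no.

yes

Derive the expected Himinu reflex of *heldubag:
Himinu: *heldubag > heldubog > eldubog > elduvog > eldovog  (by vowel merger, h-loss, unconditioned shift, vowel merger)
Himinu 'eldovog' matches the regular reflex exactly, so the pair is cognate.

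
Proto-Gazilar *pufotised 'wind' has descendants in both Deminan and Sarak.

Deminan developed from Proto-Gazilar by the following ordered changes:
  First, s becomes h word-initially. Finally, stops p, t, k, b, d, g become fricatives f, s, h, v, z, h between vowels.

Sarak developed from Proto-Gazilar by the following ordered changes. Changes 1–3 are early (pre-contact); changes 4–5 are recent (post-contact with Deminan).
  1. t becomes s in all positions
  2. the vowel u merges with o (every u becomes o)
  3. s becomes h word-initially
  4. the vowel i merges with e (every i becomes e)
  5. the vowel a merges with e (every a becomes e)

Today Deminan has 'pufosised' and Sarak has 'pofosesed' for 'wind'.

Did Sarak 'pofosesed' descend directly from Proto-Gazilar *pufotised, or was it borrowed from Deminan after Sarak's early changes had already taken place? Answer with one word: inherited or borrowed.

inherited

If inherited, *pufotised would pass through all of Sarak's changes:
Sarak: start from *pufotised.
  rule 1 (unconditioned shift): pufotised → pufosised
  rule 2 (vowel merger): pufosised → pofosised
  rule 3: no change — pofosised
  rule 4 (vowel merger): pofosised → pofosesed
  rule 5: no change — pofosesed
  ⇒ Sarak pofosesed
If borrowed from Deminan 'pufosised' after the early changes, it would undergo only the recent ones:
  rule 4 (vowel merger): pufosised → pufosesed
  rule 5 (vowel merger): no change (pufosesed)
  ⇒ as a loan: pufosesed
Sarak 'pofosesed' matches the inherited outcome exactly, so it is an inherited cognate, not a loan.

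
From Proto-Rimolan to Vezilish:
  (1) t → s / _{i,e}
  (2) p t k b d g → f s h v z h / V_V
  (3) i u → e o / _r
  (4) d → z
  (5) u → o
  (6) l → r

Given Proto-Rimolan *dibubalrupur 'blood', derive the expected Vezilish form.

zivovarrofor

Vezilish: *dibubalrupur > divuvalrufur > divuvalrufor > zivuvalrufor > zivovalrofor > zivovarrofor  (by intervocalic lenition, pre-rhotic lowering, unconditioned shift, vowel merger, unconditioned shift)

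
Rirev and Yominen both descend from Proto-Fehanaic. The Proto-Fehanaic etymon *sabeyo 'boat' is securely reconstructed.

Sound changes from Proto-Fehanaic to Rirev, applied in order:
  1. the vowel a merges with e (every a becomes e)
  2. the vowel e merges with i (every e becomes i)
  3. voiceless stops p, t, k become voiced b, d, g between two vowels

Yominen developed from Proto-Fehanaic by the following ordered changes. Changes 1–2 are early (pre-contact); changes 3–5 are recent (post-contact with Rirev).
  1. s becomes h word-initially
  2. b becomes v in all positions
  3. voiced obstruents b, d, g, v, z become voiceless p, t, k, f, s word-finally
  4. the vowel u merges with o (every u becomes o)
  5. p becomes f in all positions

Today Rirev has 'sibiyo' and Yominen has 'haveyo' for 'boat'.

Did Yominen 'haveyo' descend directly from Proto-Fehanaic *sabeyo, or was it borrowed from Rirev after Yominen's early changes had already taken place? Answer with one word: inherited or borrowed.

If inherited, *sabeyo would pass through all of Yominen's changes:
Yominen: *sabeyo > habeyo > haveyo  (by debuccalisation, unconditioned shift)
If borrowed from Rirev 'sibiyo' after the early changes, it would undergo only the recent ones:
  rule 3 (final devoicing): no change (sibiyo)
  rule 4 (vowel merger): no change (sibiyo)
  rule 5 (unconditioned shift): no change (sibiyo)
  ⇒ as a loan: sibiyo
Yominen 'haveyo' matches the inherited outcome exactly, so it is an inherited cognate, not a loan.

inherited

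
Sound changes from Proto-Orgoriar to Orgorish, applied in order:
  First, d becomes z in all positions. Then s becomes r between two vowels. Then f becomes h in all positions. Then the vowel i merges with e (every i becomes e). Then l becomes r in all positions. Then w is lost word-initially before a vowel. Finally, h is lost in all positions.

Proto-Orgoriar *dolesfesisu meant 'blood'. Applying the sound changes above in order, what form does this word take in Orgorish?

Orgorish: *dolesfesisu > zolesfesisu > zolesferiru > zolesheriru > zoleshereru > zoreshereru > zoresereru  (by unconditioned shift, rhotacism, unconditioned shift, vowel merger, unconditioned shift, h-loss)

zoresereru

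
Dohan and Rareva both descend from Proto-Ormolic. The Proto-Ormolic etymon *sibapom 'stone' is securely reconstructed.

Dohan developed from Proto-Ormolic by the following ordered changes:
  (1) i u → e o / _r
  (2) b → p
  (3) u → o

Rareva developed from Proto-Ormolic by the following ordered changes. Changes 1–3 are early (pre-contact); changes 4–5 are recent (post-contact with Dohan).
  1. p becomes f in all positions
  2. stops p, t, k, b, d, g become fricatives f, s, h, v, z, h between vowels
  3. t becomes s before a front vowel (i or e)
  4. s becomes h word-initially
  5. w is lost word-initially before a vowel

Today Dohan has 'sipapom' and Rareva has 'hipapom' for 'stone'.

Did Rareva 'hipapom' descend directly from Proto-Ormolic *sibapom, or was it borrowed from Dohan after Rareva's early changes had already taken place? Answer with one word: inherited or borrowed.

borrowed

If inherited, *sibapom would pass through all of Rareva's changes:
Rareva: *sibapom > sibafom > sivafom > hivafom  (by unconditioned shift, intervocalic lenition, debuccalisation)
If borrowed from Dohan 'sipapom' after the early changes, it would undergo only the recent ones:
  rule 4 (debuccalisation): sipapom → hipapom
  rule 5 (glide loss): no change (hipapom)
  ⇒ as a loan: hipapom
Rareva 'hipapom' matches the loan outcome 'hipapom', not the inherited 'hivafom' — it skipped the early Rareva changes, so it was borrowed from Dohan.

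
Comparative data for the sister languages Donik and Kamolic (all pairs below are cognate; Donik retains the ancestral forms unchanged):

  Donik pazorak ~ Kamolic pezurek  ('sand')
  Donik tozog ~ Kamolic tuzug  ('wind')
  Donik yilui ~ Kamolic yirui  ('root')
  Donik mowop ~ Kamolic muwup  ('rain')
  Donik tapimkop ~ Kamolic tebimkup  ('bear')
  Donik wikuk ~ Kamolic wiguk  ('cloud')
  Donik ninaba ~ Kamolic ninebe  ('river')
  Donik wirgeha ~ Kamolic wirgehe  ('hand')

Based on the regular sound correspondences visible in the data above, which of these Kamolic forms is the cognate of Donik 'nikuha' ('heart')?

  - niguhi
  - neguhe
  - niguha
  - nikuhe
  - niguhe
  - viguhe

niguhe

wikuk ~ wiguk — Donik k corresponds to Kamolic g between vowels (before a back vowel).
ninaba ~ ninebe, wirgeha ~ wirgehe — Donik a corresponds to Kamolic e word-finally.
Applying these to Donik 'nikuha':
  nikuha → niguha   (k→g between vowels (before a back vowel))
  niguha → niguhe   (a→e word-finally)
So the Kamolic cognate is 'niguhe'.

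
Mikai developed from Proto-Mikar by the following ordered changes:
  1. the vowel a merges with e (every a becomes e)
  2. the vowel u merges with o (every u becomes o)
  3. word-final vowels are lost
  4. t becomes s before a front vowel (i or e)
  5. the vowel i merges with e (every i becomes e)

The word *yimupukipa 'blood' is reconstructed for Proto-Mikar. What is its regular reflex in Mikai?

yemopokep

Mikai: *yimupukipa
  yimupukipa → yimupukipe   [vowel merger]
  yimupukipe → yimopokipe   [vowel merger]
  yimopokipe → yimopokip   [apocope]
  yimopokip (rule 4 does not apply)
  yimopokip → yemopokep   [vowel merger]
  giving Mikai yemopokep.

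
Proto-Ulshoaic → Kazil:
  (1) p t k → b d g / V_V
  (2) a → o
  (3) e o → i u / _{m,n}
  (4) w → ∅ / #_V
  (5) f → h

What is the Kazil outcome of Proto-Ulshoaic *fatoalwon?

Kazil: start from *fatoalwon.
  rule 1 (intervocalic voicing): fatoalwon → fadoalwon
  rule 2 (vowel merger): fadoalwon → fodoolwon
  rule 3 (pre-nasal raising): fodoolwon → fodoolwun
  rule 4: no change — fodoolwun
  rule 5 (unconditioned shift): fodoolwun → hodoolwun
  ⇒ Kazil hodoolwun

hodoolwun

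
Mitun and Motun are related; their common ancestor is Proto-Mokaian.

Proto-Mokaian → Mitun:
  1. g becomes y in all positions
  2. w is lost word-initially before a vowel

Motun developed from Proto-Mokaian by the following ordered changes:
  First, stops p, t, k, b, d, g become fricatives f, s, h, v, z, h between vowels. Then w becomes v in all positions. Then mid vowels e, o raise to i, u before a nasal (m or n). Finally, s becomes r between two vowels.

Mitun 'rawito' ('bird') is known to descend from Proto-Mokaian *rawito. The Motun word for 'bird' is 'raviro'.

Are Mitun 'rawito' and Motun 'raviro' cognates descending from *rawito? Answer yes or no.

Derive the expected Motun reflex of *rawito:
Motun: start from *rawito.
  rule 1 (intervocalic lenition): rawito → rawiso
  rule 2 (unconditioned shift): rawiso → raviso
  rule 3: no change — raviso
  rule 4 (rhotacism): raviso → raviro
  ⇒ Motun raviro
Motun 'raviro' matches the regular reflex exactly, so the pair is cognate.

yes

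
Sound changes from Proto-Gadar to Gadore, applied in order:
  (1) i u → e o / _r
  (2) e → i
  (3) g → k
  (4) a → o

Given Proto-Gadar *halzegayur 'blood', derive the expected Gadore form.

Gadore: start from *halzegayur.
  rule 1 (pre-rhotic lowering): halzegayur → halzegayor
  rule 2 (vowel merger): halzegayor → halzigayor
  rule 3 (unconditioned shift): halzigayor → halzikayor
  rule 4 (vowel merger): halzikayor → holzikoyor
  ⇒ Gadore holzikoyor

holzikoyor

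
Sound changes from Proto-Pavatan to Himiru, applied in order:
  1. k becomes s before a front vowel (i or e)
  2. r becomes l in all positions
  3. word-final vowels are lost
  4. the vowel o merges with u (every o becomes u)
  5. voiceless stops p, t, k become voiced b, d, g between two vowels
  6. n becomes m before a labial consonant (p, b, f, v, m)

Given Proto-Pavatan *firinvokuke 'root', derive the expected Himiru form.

filimvugus

Himiru: *firinvokuke
  firinvokuke → firinvokuse   [palatalisation]
  firinvokuse → filinvokuse   [unconditioned shift]
  filinvokuse → filinvokus   [apocope]
  filinvokus → filinvukus   [vowel merger]
  filinvukus → filinvugus   [intervocalic voicing]
  filinvugus → filimvugus   [nasal place assimilation]
  giving Himiru filimvugus.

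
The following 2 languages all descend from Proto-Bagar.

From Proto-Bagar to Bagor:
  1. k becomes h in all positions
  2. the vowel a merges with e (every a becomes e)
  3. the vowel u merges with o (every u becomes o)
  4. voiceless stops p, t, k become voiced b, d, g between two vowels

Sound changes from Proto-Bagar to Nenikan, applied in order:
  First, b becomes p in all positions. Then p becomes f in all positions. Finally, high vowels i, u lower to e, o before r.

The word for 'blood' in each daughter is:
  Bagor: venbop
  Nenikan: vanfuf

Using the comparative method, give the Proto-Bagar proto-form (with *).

*vanbup

Position 2: Bagor has e, Nenikan has a. Nenikan preserves a here (none of its changes turn any other segment into a), so the proto-segment is *a.
Position 6: Bagor has p, Nenikan has f. Bagor preserves p here (none of its changes turn any other segment into p), so the proto-segment is *p.
Position 4: Bagor has b, Nenikan has f. Taking the neighbouring segments as reconstructed: Bagor b can only go back to *b; Nenikan f could go back to *p or *b or *f — the one source consistent with every daughter is *b.
Verify the candidate proto-form against each daughter:
Bagor: start from *vanbup.
  rule 1: no change — vanbup
  rule 2 (vowel merger): vanbup → venbup
  rule 3 (vowel merger): venbup → venbop
  rule 4: no change — venbop
  ⇒ Bagor venbop
Nenikan: *vanbup > vanpup > vanfuf  (by unconditioned shift, unconditioned shift)
Only *vanbup yields all of Bagor venbop, Nenikan vanfuf.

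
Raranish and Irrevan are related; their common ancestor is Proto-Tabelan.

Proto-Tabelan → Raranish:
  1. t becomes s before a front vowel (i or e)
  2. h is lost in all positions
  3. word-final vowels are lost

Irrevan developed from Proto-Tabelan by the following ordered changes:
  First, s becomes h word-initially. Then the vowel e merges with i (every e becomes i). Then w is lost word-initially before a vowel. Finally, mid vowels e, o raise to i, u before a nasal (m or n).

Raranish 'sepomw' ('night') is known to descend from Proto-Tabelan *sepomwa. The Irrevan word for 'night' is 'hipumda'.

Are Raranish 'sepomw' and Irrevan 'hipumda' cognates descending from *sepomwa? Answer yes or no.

no

Derive the expected Irrevan reflex of *sepomwa:
Irrevan: *sepomwa
  sepomwa → hepomwa   [debuccalisation]
  hepomwa → hipomwa   [vowel merger]
  hipomwa (rule 3 does not apply)
  hipomwa → hipumwa   [pre-nasal raising]
  giving Irrevan hipumwa.
The regular Irrevan reflex would be 'hipumwa', but the attested form is 'hipumda'. The correspondence is irregular, so they are not cognates (the Irrevan form has a different source).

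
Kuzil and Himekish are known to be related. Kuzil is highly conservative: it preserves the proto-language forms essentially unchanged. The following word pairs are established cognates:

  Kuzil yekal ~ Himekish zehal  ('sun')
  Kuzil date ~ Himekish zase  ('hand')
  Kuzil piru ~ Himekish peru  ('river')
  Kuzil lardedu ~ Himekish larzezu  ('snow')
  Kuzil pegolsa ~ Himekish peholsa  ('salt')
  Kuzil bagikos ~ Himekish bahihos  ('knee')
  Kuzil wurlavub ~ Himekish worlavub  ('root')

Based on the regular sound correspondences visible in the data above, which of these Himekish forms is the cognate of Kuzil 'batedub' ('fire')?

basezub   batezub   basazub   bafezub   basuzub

date ~ zase — Kuzil t corresponds to Himekish s between vowels (before a front vowel).
lardedu ~ larzezu — Kuzil d corresponds to Himekish z between vowels (before a back vowel).
Applying these to Kuzil 'batedub':
  batedub → basedub   (t→s between vowels (before a front vowel))
  basedub → basezub   (d→z between vowels (before a back vowel))
So the Himekish cognate is 'basezub'.

basezub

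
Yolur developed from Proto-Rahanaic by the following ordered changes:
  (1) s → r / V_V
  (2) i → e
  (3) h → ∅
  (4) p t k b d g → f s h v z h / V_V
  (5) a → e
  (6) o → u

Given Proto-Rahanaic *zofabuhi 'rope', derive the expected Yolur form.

Yolur: *zofabuhi
  zofabuhi (rule 1 does not apply)
  zofabuhi → zofabuhe   [vowel merger]
  zofabuhe → zofabue   [h-loss]
  zofabue → zofavue   [intervocalic lenition]
  zofavue → zofevue   [vowel merger]
  zofevue → zufevue   [vowel merger]
  giving Yolur zufevue.

zufevue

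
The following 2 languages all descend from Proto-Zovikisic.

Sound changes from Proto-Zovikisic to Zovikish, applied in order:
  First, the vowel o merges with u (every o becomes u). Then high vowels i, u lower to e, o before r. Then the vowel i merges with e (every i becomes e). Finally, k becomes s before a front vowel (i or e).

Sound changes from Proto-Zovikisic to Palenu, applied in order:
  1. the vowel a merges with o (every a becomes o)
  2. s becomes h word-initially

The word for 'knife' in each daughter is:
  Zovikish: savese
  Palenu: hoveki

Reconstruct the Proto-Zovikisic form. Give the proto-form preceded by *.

Position 2: Zovikish has a, Palenu has o. Zovikish preserves a here (none of its changes turn any other segment into a), so the proto-segment is *a.
Position 5: Zovikish has s, Palenu has k. Palenu preserves k here (none of its changes turn any other segment into k), so the proto-segment is *k.
Verify the candidate proto-form against each daughter:
Zovikish: start from *saveki.
  rule 1: no change — saveki
  rule 2: no change — saveki
  rule 3 (vowel merger): saveki → saveke
  rule 4 (palatalisation): saveke → savese
  ⇒ Zovikish savese
Palenu: *saveki > soveki > hoveki  (by vowel merger, debuccalisation)
Only *saveki yields all of Zovikish savese, Palenu hoveki.

*saveki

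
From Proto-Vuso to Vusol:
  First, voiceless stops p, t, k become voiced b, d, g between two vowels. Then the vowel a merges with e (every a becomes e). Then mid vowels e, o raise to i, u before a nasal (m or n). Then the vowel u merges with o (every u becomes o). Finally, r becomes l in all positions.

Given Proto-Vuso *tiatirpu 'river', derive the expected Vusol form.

Vusol: *tiatirpu > tiadirpu > tiedirpu > tiedirpo > tiedilpo  (by intervocalic voicing, vowel merger, vowel merger, unconditioned shift)

tiedilpo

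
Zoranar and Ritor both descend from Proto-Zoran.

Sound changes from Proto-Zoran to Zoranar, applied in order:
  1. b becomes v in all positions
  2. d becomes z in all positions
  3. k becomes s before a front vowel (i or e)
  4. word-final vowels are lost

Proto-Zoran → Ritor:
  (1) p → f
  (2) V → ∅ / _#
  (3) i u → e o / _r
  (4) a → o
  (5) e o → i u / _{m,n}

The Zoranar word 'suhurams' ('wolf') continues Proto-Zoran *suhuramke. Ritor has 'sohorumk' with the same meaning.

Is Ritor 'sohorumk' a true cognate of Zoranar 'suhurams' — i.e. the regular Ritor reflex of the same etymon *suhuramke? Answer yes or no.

Derive the expected Ritor reflex of *suhuramke:
Ritor: *suhuramke
  suhuramke (rule 1 does not apply)
  suhuramke → suhuramk   [apocope]
  suhuramk → suhoramk   [pre-rhotic lowering]
  suhoramk → suhoromk   [vowel merger]
  suhoromk → suhorumk   [pre-nasal raising]
  giving Ritor suhorumk.
The regular Ritor reflex would be 'suhorumk', but the attested form is 'sohorumk'. The correspondence is irregular, so they are not cognates (the Ritor form has a different source).

no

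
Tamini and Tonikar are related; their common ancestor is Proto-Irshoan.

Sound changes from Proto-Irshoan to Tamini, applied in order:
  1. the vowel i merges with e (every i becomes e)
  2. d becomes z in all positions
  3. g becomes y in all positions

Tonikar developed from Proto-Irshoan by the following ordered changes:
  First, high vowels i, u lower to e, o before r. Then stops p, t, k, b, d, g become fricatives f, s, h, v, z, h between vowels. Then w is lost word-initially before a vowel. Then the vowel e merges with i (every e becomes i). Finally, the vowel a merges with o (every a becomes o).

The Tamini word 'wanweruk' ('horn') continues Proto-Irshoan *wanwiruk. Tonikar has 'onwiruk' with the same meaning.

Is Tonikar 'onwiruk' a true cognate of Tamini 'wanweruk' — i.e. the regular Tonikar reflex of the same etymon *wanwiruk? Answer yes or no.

yes

Derive the expected Tonikar reflex of *wanwiruk:
Tonikar: *wanwiruk
  wanwiruk → wanweruk   [pre-rhotic lowering]
  wanweruk (rule 2 does not apply)
  wanweruk → anweruk   [glide loss]
  anweruk → anwiruk   [vowel merger]
  anwiruk → onwiruk   [vowel merger]
  giving Tonikar onwiruk.
Tonikar 'onwiruk' matches the regular reflex exactly, so the pair is cognate.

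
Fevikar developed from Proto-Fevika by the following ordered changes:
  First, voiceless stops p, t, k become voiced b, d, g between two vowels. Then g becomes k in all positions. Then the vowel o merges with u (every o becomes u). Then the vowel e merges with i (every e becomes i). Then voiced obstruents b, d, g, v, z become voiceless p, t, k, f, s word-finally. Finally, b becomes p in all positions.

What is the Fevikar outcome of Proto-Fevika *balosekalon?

palusikalun

Fevikar: start from *balosekalon.
  rule 1 (intervocalic voicing): balosekalon → balosegalon
  rule 2 (unconditioned shift): balosegalon → balosekalon
  rule 3 (vowel merger): balosekalon → balusekalun
  rule 4 (vowel merger): balusekalun → balusikalun
  rule 5: no change — balusikalun
  rule 6 (unconditioned shift): balusikalun → palusikalun
  ⇒ Fevikar palusikalun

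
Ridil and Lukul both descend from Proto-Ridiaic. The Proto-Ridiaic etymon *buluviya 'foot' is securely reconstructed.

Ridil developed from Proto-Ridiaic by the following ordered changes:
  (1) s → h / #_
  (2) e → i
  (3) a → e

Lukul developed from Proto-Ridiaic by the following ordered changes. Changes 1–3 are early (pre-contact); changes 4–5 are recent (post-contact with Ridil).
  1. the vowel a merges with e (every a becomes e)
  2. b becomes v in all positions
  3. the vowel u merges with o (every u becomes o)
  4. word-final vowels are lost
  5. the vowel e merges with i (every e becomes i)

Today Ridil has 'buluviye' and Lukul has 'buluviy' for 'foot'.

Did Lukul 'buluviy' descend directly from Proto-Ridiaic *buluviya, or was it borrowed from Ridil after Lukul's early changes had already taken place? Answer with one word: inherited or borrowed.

If inherited, *buluviya would pass through all of Lukul's changes:
Lukul: *buluviya > buluviye > vuluviye > voloviye > voloviy  (by vowel merger, unconditioned shift, vowel merger, apocope)
If borrowed from Ridil 'buluviye' after the early changes, it would undergo only the recent ones:
  rule 4 (apocope): buluviye → buluviy
  rule 5 (vowel merger): no change (buluviy)
  ⇒ as a loan: buluviy
Lukul 'buluviy' matches the loan outcome 'buluviy', not the inherited 'voloviy' — it skipped the early Lukul changes, so it was borrowed from Ridil.

borrowed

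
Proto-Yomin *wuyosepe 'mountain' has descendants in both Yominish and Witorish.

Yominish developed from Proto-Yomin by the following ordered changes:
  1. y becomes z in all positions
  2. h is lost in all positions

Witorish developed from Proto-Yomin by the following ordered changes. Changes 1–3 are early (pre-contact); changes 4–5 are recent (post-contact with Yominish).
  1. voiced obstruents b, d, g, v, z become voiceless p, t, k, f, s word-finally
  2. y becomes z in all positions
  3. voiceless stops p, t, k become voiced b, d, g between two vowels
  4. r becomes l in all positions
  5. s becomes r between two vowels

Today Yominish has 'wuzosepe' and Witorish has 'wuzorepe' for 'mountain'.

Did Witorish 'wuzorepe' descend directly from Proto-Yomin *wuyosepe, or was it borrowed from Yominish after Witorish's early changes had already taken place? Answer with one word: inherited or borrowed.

If inherited, *wuyosepe would pass through all of Witorish's changes:
Witorish: start from *wuyosepe.
  rule 1: no change — wuyosepe
  rule 2 (unconditioned shift): wuyosepe → wuzosepe
  rule 3 (intervocalic voicing): wuzosepe → wuzosebe
  rule 4: no change — wuzosebe
  rule 5 (rhotacism): wuzosebe → wuzorebe
  ⇒ Witorish wuzorebe
If borrowed from Yominish 'wuzosepe' after the early changes, it would undergo only the recent ones:
  rule 4 (unconditioned shift): no change (wuzosepe)
  rule 5 (rhotacism): wuzosepe → wuzorepe
  ⇒ as a loan: wuzorepe
Witorish 'wuzorepe' matches the loan outcome 'wuzorepe', not the inherited 'wuzorebe' — it skipped the early Witorish changes, so it was borrowed from Yominish.

borrowed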